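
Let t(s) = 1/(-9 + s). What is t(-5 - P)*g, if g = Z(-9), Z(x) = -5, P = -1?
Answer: 5/13 ≈ 0.38462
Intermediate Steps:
g = -5
t(-5 - P)*g = -5/(-9 + (-5 - 1*(-1))) = -5/(-9 + (-5 + 1)) = -5/(-9 - 4) = -5/(-13) = -1/13*(-5) = 5/13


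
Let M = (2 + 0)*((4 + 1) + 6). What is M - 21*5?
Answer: -83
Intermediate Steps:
M = 22 (M = 2*(5 + 6) = 2*11 = 22)
M - 21*5 = 22 - 21*5 = 22 - 105 = -83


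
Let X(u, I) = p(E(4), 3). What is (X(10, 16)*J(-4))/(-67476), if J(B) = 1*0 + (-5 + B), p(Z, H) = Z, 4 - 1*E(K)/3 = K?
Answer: 0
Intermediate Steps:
E(K) = 12 - 3*K
J(B) = -5 + B (J(B) = 0 + (-5 + B) = -5 + B)
X(u, I) = 0 (X(u, I) = 12 - 3*4 = 12 - 12 = 0)
(X(10, 16)*J(-4))/(-67476) = (0*(-5 - 4))/(-67476) = (0*(-9))*(-1/67476) = 0*(-1/67476) = 0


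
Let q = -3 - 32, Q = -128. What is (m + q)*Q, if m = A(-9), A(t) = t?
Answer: 5632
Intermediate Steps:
q = -35
m = -9
(m + q)*Q = (-9 - 35)*(-128) = -44*(-128) = 5632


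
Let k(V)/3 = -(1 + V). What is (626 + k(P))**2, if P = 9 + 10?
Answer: 320356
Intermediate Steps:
P = 19
k(V) = -3 - 3*V (k(V) = 3*(-(1 + V)) = 3*(-1 - V) = -3 - 3*V)
(626 + k(P))**2 = (626 + (-3 - 3*19))**2 = (626 + (-3 - 57))**2 = (626 - 60)**2 = 566**2 = 320356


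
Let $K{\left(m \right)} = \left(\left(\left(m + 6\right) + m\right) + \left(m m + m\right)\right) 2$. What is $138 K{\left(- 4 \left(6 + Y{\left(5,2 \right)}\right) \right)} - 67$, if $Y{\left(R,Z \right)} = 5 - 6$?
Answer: $95429$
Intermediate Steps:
$Y{\left(R,Z \right)} = -1$ ($Y{\left(R,Z \right)} = 5 - 6 = -1$)
$K{\left(m \right)} = 12 + 2 m^{2} + 6 m$ ($K{\left(m \right)} = \left(\left(\left(6 + m\right) + m\right) + \left(m^{2} + m\right)\right) 2 = \left(\left(6 + 2 m\right) + \left(m + m^{2}\right)\right) 2 = \left(6 + m^{2} + 3 m\right) 2 = 12 + 2 m^{2} + 6 m$)
$138 K{\left(- 4 \left(6 + Y{\left(5,2 \right)}\right) \right)} - 67 = 138 \left(12 + 2 \left(- 4 \left(6 - 1\right)\right)^{2} + 6 \left(- 4 \left(6 - 1\right)\right)\right) - 67 = 138 \left(12 + 2 \left(\left(-4\right) 5\right)^{2} + 6 \left(\left(-4\right) 5\right)\right) - 67 = 138 \left(12 + 2 \left(-20\right)^{2} + 6 \left(-20\right)\right) - 67 = 138 \left(12 + 2 \cdot 400 - 120\right) - 67 = 138 \left(12 + 800 - 120\right) - 67 = 138 \cdot 692 - 67 = 95496 - 67 = 95429$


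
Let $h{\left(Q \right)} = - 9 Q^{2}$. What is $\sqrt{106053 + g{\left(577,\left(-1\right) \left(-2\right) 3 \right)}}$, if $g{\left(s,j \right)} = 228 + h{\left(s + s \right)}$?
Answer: $3 i \sqrt{1319907} \approx 3446.6 i$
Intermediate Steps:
$g{\left(s,j \right)} = 228 - 36 s^{2}$ ($g{\left(s,j \right)} = 228 - 9 \left(s + s\right)^{2} = 228 - 9 \left(2 s\right)^{2} = 228 - 9 \cdot 4 s^{2} = 228 - 36 s^{2}$)
$\sqrt{106053 + g{\left(577,\left(-1\right) \left(-2\right) 3 \right)}} = \sqrt{106053 + \left(228 - 36 \cdot 577^{2}\right)} = \sqrt{106053 + \left(228 - 11985444\right)} = \sqrt{106053 - 11985216} = \sqrt{-11879163} = 3 i \sqrt{1319907}$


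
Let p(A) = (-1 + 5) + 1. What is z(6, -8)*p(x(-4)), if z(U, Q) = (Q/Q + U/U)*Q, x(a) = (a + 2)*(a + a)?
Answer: -80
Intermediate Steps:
x(a) = 2*a*(2 + a) (x(a) = (2 + a)*(2*a) = 2*a*(2 + a))
z(U, Q) = 2*Q (z(U, Q) = (1 + 1)*Q = 2*Q)
p(A) = 5 (p(A) = 4 + 1 = 5)
z(6, -8)*p(x(-4)) = (2*(-8))*5 = -16*5 = -80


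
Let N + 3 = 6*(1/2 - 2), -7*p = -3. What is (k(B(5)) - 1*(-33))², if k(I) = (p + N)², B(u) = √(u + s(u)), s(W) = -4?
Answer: 66879684/2401 ≈ 27855.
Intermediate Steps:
p = 3/7 (p = -⅐*(-3) = 3/7 ≈ 0.42857)
B(u) = √(-4 + u) (B(u) = √(u - 4) = √(-4 + u))
N = -12 (N = -3 + 6*(1/2 - 2) = -3 + 6*(1*(½) - 2) = -3 + 6*(½ - 2) = -3 + 6*(-3/2) = -3 - 9 = -12)
k(I) = 6561/49 (k(I) = (3/7 - 12)² = (-81/7)² = 6561/49)
(k(B(5)) - 1*(-33))² = (6561/49 - 1*(-33))² = (6561/49 + 33)² = (8178/49)² = 66879684/2401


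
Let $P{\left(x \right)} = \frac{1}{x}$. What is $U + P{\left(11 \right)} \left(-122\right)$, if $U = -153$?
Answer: $- \frac{1805}{11} \approx -164.09$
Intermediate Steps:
$U + P{\left(11 \right)} \left(-122\right) = -153 + \frac{1}{11} \left(-122\right) = -153 - \frac{122}{11} = - \frac{1805}{11}$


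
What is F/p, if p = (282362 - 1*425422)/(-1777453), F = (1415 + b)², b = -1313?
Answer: 4623155253/35765 ≈ 1.2926e+5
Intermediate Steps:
F = 10404 (F = (1415 - 1313)² = 102² = 10404)
p = 143060/1777453 (p = (282362 - 425422)*(-1/1777453) = -143060*(-1/1777453) = 143060/1777453 ≈ 0.080486)
F/p = 10404/(143060/1777453) = 10404*(1777453/143060) = 4623155253/35765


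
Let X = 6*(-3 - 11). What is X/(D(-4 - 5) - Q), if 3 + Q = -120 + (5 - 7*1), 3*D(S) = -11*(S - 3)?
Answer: -84/169 ≈ -0.49704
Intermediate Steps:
D(S) = 11 - 11*S/3 (D(S) = (-11*(S - 3))/3 = (-11*(-3 + S))/3 = (33 - 11*S)/3 = 11 - 11*S/3)
X = -84 (X = 6*(-14) = -84)
Q = -125 (Q = -3 + (-120 + (5 - 7*1)) = -3 + (-120 + (5 - 7)) = -3 + (-120 - 2) = -3 - 122 = -125)
X/(D(-4 - 5) - Q) = -84/((11 - 11*(-4 - 5)/3) - 1*(-125)) = -84/((11 - 11/3*(-9)) + 125) = -84/((11 + 33) + 125) = -84/(44 + 125) = -84/169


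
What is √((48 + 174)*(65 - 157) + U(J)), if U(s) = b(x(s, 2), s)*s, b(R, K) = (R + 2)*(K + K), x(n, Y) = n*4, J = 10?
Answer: 6*I*√334 ≈ 109.65*I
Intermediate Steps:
x(n, Y) = 4*n
b(R, K) = 2*K*(2 + R) (b(R, K) = (2 + R)*(2*K) = 2*K*(2 + R))
U(s) = 2*s²*(2 + 4*s) (U(s) = (2*s*(2 + 4*s))*s = 2*s²*(2 + 4*s))
√((48 + 174)*(65 - 157) + U(J)) = √((48 + 174)*(65 - 157) + 10²*(4 + 8*10)) = √(222*(-92) + 100*(4 + 80)) = √(-20424 + 100*84) = √(-20424 + 8400) = √(-12024) = 6*I*√334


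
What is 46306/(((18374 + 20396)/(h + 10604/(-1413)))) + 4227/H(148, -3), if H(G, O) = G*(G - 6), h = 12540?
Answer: 8616737897676503/575649361080 ≈ 14969.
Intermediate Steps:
H(G, O) = G*(-6 + G)
46306/(((18374 + 20396)/(h + 10604/(-1413)))) + 4227/H(148, -3) = 46306/(((18374 + 20396)/(12540 + 10604/(-1413)))) + 4227/((148*(-6 + 148))) = 46306/((38770/(12540 + 10604*(-1/1413)))) + 4227/((148*142)) = 46306/((38770/(12540 - 10604/1413))) + 4227/21016 = 46306/((38770/(17708416/1413))) + 4227*(1/21016) = 46306/((38770*(1413/17708416))) + 4227/21016 = 46306/(27391005/8854208) + 4227/21016 = 46306*(8854208/27391005) + 4227/21016 = 410002955648/27391005 + 4227/21016 = 8616737897676503/575649361080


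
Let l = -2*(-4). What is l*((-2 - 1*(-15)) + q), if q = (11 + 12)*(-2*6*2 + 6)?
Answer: -3208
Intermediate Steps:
q = -414 (q = 23*(-12*2 + 6) = 23*(-24 + 6) = 23*(-18) = -414)
l = 8
l*((-2 - 1*(-15)) + q) = 8*((-2 - 1*(-15)) - 414) = 8*((-2 + 15) - 414) = 8*(13 - 414) = 8*(-401) = -3208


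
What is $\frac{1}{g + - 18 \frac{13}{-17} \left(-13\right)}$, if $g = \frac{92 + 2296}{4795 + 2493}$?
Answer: $- \frac{30974}{5532375} \approx -0.0055987$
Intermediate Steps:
$g = \frac{597}{1822}$ ($g = \frac{2388}{7288} = 2388 \cdot \frac{1}{7288} = \frac{597}{1822} \approx 0.32766$)
$\frac{1}{g + - 18 \frac{13}{-17} \left(-13\right)} = \frac{1}{\frac{597}{1822} + - 18 \frac{13}{-17} \left(-13\right)} = \frac{1}{\frac{597}{1822} + - 18 \cdot 13 \left(- \frac{1}{17}\right) \left(-13\right)} = \frac{1}{\frac{597}{1822} + \left(-18\right) \left(- \frac{13}{17}\right) \left(-13\right)} = \frac{1}{\frac{597}{1822} + \frac{234}{17} \left(-13\right)} = \frac{1}{\frac{597}{1822} - \frac{3042}{17}} = \frac{1}{- \frac{5532375}{30974}} = - \frac{30974}{5532375}$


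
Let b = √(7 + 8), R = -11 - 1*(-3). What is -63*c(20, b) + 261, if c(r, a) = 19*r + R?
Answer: -23175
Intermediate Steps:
R = -8 (R = -11 + 3 = -8)
b = √15 ≈ 3.8730
c(r, a) = -8 + 19*r (c(r, a) = 19*r - 8 = -8 + 19*r)
-63*c(20, b) + 261 = -63*(-8 + 19*20) + 261 = -63*(-8 + 380) + 261 = -63*372 + 261 = -23436 + 261 = -23175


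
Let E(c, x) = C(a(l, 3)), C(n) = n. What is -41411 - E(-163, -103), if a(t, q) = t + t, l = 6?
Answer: -41423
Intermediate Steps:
a(t, q) = 2*t
E(c, x) = 12 (E(c, x) = 2*6 = 12)
-41411 - E(-163, -103) = -41411 - 1*12 = -41411 - 12 = -41423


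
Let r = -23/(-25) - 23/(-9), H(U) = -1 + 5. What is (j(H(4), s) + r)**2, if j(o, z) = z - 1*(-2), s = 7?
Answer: 7879249/50625 ≈ 155.64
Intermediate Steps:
H(U) = 4
j(o, z) = 2 + z (j(o, z) = z + 2 = 2 + z)
r = 782/225 (r = -23*(-1/25) - 23*(-1/9) = 23/25 + 23/9 = 782/225 ≈ 3.4756)
(j(H(4), s) + r)**2 = ((2 + 7) + 782/225)**2 = (9 + 782/225)**2 = (2807/225)**2 = 7879249/50625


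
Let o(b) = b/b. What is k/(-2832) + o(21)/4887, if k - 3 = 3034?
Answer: -4946329/4613328 ≈ -1.0722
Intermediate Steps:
k = 3037 (k = 3 + 3034 = 3037)
o(b) = 1
k/(-2832) + o(21)/4887 = 3037/(-2832) + 1/4887 = 3037*(-1/2832) + 1*(1/4887) = -3037/2832 + 1/4887 = -4946329/4613328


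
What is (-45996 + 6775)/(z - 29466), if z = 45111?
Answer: -5603/2235 ≈ -2.5069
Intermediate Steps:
(-45996 + 6775)/(z - 29466) = (-45996 + 6775)/(45111 - 29466) = -39221/15645 = -39221*1/15645 = -5603/2235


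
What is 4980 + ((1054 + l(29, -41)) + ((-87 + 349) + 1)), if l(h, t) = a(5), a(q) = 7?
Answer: 6304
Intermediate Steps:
l(h, t) = 7
4980 + ((1054 + l(29, -41)) + ((-87 + 349) + 1)) = 4980 + ((1054 + 7) + ((-87 + 349) + 1)) = 4980 + (1061 + (262 + 1)) = 4980 + (1061 + 263) = 4980 + 1324 = 6304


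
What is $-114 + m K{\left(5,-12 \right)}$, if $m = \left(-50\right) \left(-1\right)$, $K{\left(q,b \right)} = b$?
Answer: $-714$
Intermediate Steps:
$m = 50$
$-114 + m K{\left(5,-12 \right)} = -114 + 50 \left(-12\right) = -114 - 600 = -714$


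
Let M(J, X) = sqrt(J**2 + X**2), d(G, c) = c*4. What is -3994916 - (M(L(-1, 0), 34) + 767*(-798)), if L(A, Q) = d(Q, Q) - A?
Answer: -3382850 - sqrt(1157) ≈ -3.3829e+6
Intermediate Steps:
d(G, c) = 4*c
L(A, Q) = -A + 4*Q (L(A, Q) = 4*Q - A = -A + 4*Q)
-3994916 - (M(L(-1, 0), 34) + 767*(-798)) = -3994916 - (sqrt((-1*(-1) + 4*0)**2 + 34**2) + 767*(-798)) = -3994916 - (sqrt((1 + 0)**2 + 1156) - 612066) = -3994916 - (sqrt(1**2 + 1156) - 612066) = -3994916 - (sqrt(1 + 1156) - 612066) = -3994916 - (sqrt(1157) - 612066) = -3994916 - (-612066 + sqrt(1157)) = -3994916 + (612066 - sqrt(1157)) = -3382850 - sqrt(1157)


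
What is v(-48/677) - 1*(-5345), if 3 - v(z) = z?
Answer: 3620644/677 ≈ 5348.1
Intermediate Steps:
v(z) = 3 - z
v(-48/677) - 1*(-5345) = (3 - (-48)/677) - 1*(-5345) = (3 - (-48)/677) + 5345 = (3 - 1*(-48/677)) + 5345 = (3 + 48/677) + 5345 = 2079/677 + 5345 = 3620644/677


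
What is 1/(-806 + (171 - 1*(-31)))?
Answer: -1/604 ≈ -0.0016556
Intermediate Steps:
1/(-806 + (171 - 1*(-31))) = 1/(-806 + (171 + 31)) = 1/(-806 + 202) = 1/(-604) = -1/604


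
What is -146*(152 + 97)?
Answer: -36354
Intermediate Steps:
-146*(152 + 97) = -146*249 = -36354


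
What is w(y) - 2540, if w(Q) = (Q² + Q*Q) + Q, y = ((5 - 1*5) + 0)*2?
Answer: -2540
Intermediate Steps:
y = 0 (y = ((5 - 5) + 0)*2 = (0 + 0)*2 = 0*2 = 0)
w(Q) = Q + 2*Q² (w(Q) = (Q² + Q²) + Q = 2*Q² + Q = Q + 2*Q²)
w(y) - 2540 = 0*(1 + 2*0) - 2540 = 0*(1 + 0) - 2540 = 0*1 - 2540 = 0 - 2540 = -2540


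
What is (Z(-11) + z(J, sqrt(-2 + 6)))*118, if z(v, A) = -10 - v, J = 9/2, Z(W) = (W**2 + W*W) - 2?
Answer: 26609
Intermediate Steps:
Z(W) = -2 + 2*W**2 (Z(W) = (W**2 + W**2) - 2 = 2*W**2 - 2 = -2 + 2*W**2)
J = 9/2 (J = 9*(1/2) = 9/2 ≈ 4.5000)
(Z(-11) + z(J, sqrt(-2 + 6)))*118 = ((-2 + 2*(-11)**2) + (-10 - 1*9/2))*118 = ((-2 + 2*121) + (-10 - 9/2))*118 = ((-2 + 242) - 29/2)*118 = (240 - 29/2)*118 = (451/2)*118 = 26609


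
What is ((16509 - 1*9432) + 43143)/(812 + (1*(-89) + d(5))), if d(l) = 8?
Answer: 50220/731 ≈ 68.700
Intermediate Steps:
((16509 - 1*9432) + 43143)/(812 + (1*(-89) + d(5))) = ((16509 - 1*9432) + 43143)/(812 + (1*(-89) + 8)) = ((16509 - 9432) + 43143)/(812 + (-89 + 8)) = (7077 + 43143)/(812 - 81) = 50220/731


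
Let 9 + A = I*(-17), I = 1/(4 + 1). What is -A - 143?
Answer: -653/5 ≈ -130.60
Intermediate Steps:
I = 1/5 ≈ 0.20000
A = -62/5 (A = -9 + (1/5)*(-17) = -9 - 17/5 = -62/5 ≈ -12.400)
-A - 143 = -1*(-62/5) - 143 = 62/5 - 143 = -653/5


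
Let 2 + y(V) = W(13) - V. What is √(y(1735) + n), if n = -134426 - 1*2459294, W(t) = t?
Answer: 2*I*√648861 ≈ 1611.0*I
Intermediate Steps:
n = -2593720 (n = -134426 - 2459294 = -2593720)
y(V) = 11 - V (y(V) = -2 + (13 - V) = 11 - V)
√(y(1735) + n) = √((11 - 1*1735) - 2593720) = √((11 - 1735) - 2593720) = √(-1724 - 2593720) = √(-2595444) = 2*I*√648861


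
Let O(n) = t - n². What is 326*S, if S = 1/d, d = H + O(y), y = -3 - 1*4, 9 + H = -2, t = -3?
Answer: -326/63 ≈ -5.1746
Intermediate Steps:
H = -11 (H = -9 - 2 = -11)
y = -7 (y = -3 - 4 = -7)
O(n) = -3 - n²
d = -63 (d = -11 + (-3 - 1*(-7)²) = -11 + (-3 - 1*49) = -11 + (-3 - 49) = -11 - 52 = -63)
S = -1/63 (S = 1/(-63) = -1/63 ≈ -0.015873)
326*S = 326*(-1/63) = -326/63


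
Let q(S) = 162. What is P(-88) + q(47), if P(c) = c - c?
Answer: 162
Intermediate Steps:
P(c) = 0
P(-88) + q(47) = 0 + 162 = 162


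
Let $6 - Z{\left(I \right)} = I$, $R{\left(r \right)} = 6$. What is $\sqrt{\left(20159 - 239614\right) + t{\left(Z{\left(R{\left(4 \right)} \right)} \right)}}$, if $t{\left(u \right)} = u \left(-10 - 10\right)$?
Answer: $i \sqrt{219455} \approx 468.46 i$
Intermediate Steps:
$Z{\left(I \right)} = 6 - I$
$t{\left(u \right)} = - 20 u$ ($t{\left(u \right)} = u \left(-20\right) = - 20 u$)
$\sqrt{\left(20159 - 239614\right) + t{\left(Z{\left(R{\left(4 \right)} \right)} \right)}} = \sqrt{\left(20159 - 239614\right) - 20 \left(6 - 6\right)} = \sqrt{-219455 - 20 \left(6 - 6\right)} = \sqrt{-219455 - 0} = \sqrt{-219455 + 0} = \sqrt{-219455} = i \sqrt{219455}$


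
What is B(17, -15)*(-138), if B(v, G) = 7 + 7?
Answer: -1932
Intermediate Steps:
B(v, G) = 14
B(17, -15)*(-138) = 14*(-138) = -1932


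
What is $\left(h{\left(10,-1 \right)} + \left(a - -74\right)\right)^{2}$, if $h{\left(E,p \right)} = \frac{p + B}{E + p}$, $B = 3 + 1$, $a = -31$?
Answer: $\frac{16900}{9} \approx 1877.8$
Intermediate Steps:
$B = 4$
$h{\left(E,p \right)} = \frac{4 + p}{E + p}$ ($h{\left(E,p \right)} = \frac{p + 4}{E + p} = \frac{4 + p}{E + p}$)
$\left(h{\left(10,-1 \right)} + \left(a - -74\right)\right)^{2} = \left(\frac{4 - 1}{10 - 1} - -43\right)^{2} = \left(\frac{1}{9} \cdot 3 + \left(-31 + 74\right)\right)^{2} = \left(\frac{1}{9} \cdot 3 + 43\right)^{2} = \left(\frac{1}{3} + 43\right)^{2} = \left(\frac{130}{3}\right)^{2} = \frac{16900}{9}$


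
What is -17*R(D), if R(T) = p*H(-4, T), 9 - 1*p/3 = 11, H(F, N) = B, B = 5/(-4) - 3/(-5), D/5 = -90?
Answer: -663/10 ≈ -66.300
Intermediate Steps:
D = -450 (D = 5*(-90) = -450)
B = -13/20 (B = 5*(-¼) - 3*(-⅕) = -5/4 + ⅗ = -13/20 ≈ -0.65000)
H(F, N) = -13/20
p = -6 (p = 27 - 3*11 = 27 - 33 = -6)
R(T) = 39/10 (R(T) = -6*(-13/20) = 39/10)
-17*R(D) = -17*39/10 = -663/10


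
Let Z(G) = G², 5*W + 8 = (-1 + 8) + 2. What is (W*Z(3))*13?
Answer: 117/5 ≈ 23.400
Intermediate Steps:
W = ⅕ (W = -8/5 + ((-1 + 8) + 2)/5 = -8/5 + (7 + 2)/5 = -8/5 + (⅕)*9 = -8/5 + 9/5 = ⅕ ≈ 0.20000)
(W*Z(3))*13 = ((⅕)*3²)*13 = ((⅕)*9)*13 = (9/5)*13 = 117/5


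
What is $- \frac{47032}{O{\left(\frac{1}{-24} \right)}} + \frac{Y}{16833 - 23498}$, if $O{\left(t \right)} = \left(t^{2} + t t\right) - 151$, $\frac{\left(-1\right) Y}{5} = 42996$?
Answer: $\frac{19925539980}{57968171} \approx 343.73$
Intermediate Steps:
$Y = -214980$ ($Y = \left(-5\right) 42996 = -214980$)
$O{\left(t \right)} = -151 + 2 t^{2}$ ($O{\left(t \right)} = \left(t^{2} + t^{2}\right) - 151 = 2 t^{2} - 151 = -151 + 2 t^{2}$)
$- \frac{47032}{O{\left(\frac{1}{-24} \right)}} + \frac{Y}{16833 - 23498} = - \frac{47032}{-151 + 2 \left(\frac{1}{-24}\right)^{2}} - \frac{214980}{16833 - 23498} = - \frac{47032}{-151 + 2 \left(- \frac{1}{24}\right)^{2}} - \frac{214980}{-6665} = - \frac{47032}{-151 + 2 \cdot \frac{1}{576}} - - \frac{42996}{1333} = - \frac{47032}{-151 + \frac{1}{288}} + \frac{42996}{1333} = - \frac{47032}{- \frac{43487}{288}} + \frac{42996}{1333} = \left(-47032\right) \left(- \frac{288}{43487}\right) + \frac{42996}{1333} = \frac{13545216}{43487} + \frac{42996}{1333} = \frac{19925539980}{57968171}$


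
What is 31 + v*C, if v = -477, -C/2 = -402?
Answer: -383477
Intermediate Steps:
C = 804 (C = -2*(-402) = 804)
31 + v*C = 31 - 477*804 = 31 - 383508 = -383477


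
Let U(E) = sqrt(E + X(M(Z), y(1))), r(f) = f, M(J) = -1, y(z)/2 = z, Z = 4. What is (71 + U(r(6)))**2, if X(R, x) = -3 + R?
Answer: (71 + sqrt(2))**2 ≈ 5243.8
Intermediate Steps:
y(z) = 2*z
U(E) = sqrt(-4 + E) (U(E) = sqrt(E + (-3 - 1)) = sqrt(E - 4) = sqrt(-4 + E))
(71 + U(r(6)))**2 = (71 + sqrt(-4 + 6))**2 = (71 + sqrt(2))**2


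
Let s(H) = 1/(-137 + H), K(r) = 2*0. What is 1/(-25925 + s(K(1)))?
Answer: -137/3551726 ≈ -3.8573e-5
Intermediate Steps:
K(r) = 0
1/(-25925 + s(K(1))) = 1/(-25925 + 1/(-137 + 0)) = 1/(-25925 + 1/(-137)) = 1/(-25925 - 1/137) = 1/(-3551726/137) = -137/3551726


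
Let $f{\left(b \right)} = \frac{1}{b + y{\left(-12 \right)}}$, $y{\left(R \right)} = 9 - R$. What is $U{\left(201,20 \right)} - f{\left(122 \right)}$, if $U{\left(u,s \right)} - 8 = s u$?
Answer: $\frac{576003}{143} \approx 4028.0$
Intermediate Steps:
$U{\left(u,s \right)} = 8 + s u$
$f{\left(b \right)} = \frac{1}{21 + b}$ ($f{\left(b \right)} = \frac{1}{b + \left(9 - -12\right)} = \frac{1}{b + \left(9 + 12\right)} = \frac{1}{b + 21} = \frac{1}{21 + b}$)
$U{\left(201,20 \right)} - f{\left(122 \right)} = \left(8 + 20 \cdot 201\right) - \frac{1}{21 + 122} = \left(8 + 4020\right) - \frac{1}{143} = 4028 - \frac{1}{143} = \frac{576003}{143}$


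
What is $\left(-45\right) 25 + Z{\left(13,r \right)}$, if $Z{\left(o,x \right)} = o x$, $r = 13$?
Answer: $-956$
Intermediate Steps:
$\left(-45\right) 25 + Z{\left(13,r \right)} = \left(-45\right) 25 + 13 \cdot 13 = -1125 + 169 = -956$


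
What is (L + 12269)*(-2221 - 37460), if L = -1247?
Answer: -437363982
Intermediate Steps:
(L + 12269)*(-2221 - 37460) = (-1247 + 12269)*(-2221 - 37460) = 11022*(-39681) = -437363982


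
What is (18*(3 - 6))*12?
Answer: -648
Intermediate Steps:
(18*(3 - 6))*12 = (18*(-3))*12 = -54*12 = -648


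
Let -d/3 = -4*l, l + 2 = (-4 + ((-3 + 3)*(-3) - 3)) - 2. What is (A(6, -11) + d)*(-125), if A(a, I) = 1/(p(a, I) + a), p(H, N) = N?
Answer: 16525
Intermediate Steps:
l = -11 (l = -2 + ((-4 + ((-3 + 3)*(-3) - 3)) - 2) = -2 + ((-4 + (0*(-3) - 3)) - 2) = -2 + ((-4 + (0 - 3)) - 2) = -2 + ((-4 - 3) - 2) = -2 + (-7 - 2) = -2 - 9 = -11)
d = -132 (d = -(-12)*(-11) = -3*44 = -132)
A(a, I) = 1/(I + a)
(A(6, -11) + d)*(-125) = (1/(-11 + 6) - 132)*(-125) = (1/(-5) - 132)*(-125) = (-⅕ - 132)*(-125) = -661/5*(-125) = 16525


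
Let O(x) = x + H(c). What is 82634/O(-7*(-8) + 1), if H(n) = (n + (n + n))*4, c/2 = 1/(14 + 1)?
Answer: 413170/293 ≈ 1410.1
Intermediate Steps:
c = 2/15 (c = 2/(14 + 1) = 2/15 ≈ 0.13333)
H(n) = 12*n (H(n) = (n + 2*n)*4 = (3*n)*4 = 12*n)
O(x) = 8/5 + x (O(x) = x + 12*(2/15) = x + 8/5 = 8/5 + x)
82634/O(-7*(-8) + 1) = 82634/(8/5 + (-7*(-8) + 1)) = 82634/(8/5 + (56 + 1)) = 82634/(8/5 + 57) = 82634/(293/5) = 82634*(5/293) = 413170/293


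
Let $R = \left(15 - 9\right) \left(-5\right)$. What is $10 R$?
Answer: $-300$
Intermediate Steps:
$R = -30$ ($R = 6 \left(-5\right) = -30$)
$10 R = 10 \left(-30\right) = -300$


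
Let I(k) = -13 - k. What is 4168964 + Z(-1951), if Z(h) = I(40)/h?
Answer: 8133648817/1951 ≈ 4.1690e+6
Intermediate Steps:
Z(h) = -53/h (Z(h) = (-13 - 1*40)/h = (-13 - 40)/h = -53/h)
4168964 + Z(-1951) = 4168964 - 53/(-1951) = 4168964 - 53*(-1/1951) = 4168964 + 53/1951 = 8133648817/1951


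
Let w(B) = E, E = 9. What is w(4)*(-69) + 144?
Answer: -477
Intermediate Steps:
w(B) = 9
w(4)*(-69) + 144 = 9*(-69) + 144 = -621 + 144 = -477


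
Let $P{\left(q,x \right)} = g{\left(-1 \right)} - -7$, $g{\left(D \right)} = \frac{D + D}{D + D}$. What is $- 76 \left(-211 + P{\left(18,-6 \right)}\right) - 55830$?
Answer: $-40402$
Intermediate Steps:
$g{\left(D \right)} = 1$ ($g{\left(D \right)} = \frac{2 D}{2 D} = 2 D \frac{1}{2 D} = 1$)
$P{\left(q,x \right)} = 8$ ($P{\left(q,x \right)} = 1 - -7 = 1 + 7 = 8$)
$- 76 \left(-211 + P{\left(18,-6 \right)}\right) - 55830 = - 76 \left(-211 + 8\right) - 55830 = \left(-76\right) \left(-203\right) - 55830 = 15428 - 55830 = -40402$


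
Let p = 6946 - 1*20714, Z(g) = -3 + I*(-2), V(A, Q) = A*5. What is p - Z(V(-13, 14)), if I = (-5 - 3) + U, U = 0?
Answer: -13781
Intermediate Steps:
I = -8 (I = (-5 - 3) + 0 = -8 + 0 = -8)
V(A, Q) = 5*A
Z(g) = 13 (Z(g) = -3 - 8*(-2) = -3 + 16 = 13)
p = -13768 (p = 6946 - 20714 = -13768)
p - Z(V(-13, 14)) = -13768 - 1*13 = -13768 - 13 = -13781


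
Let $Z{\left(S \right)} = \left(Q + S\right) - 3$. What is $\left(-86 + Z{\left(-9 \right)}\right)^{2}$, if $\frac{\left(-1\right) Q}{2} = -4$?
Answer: $8100$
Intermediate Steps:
$Q = 8$ ($Q = \left(-2\right) \left(-4\right) = 8$)
$Z{\left(S \right)} = 5 + S$ ($Z{\left(S \right)} = \left(8 + S\right) - 3 = 5 + S$)
$\left(-86 + Z{\left(-9 \right)}\right)^{2} = \left(-86 + \left(5 - 9\right)\right)^{2} = \left(-86 - 4\right)^{2} = \left(-90\right)^{2} = 8100$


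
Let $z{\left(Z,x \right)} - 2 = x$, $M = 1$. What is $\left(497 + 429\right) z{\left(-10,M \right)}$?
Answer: $2778$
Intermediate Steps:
$z{\left(Z,x \right)} = 2 + x$
$\left(497 + 429\right) z{\left(-10,M \right)} = \left(497 + 429\right) \left(2 + 1\right) = 926 \cdot 3 = 2778$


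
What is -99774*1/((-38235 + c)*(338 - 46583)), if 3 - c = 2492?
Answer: -16629/313880230 ≈ -5.2979e-5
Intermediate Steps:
c = -2489 (c = 3 - 1*2492 = 3 - 2492 = -2489)
-99774*1/((-38235 + c)*(338 - 46583)) = -99774*1/((-38235 - 2489)*(338 - 46583)) = -99774/((-40724*(-46245))) = -99774/1883281380 = -99774*1/1883281380 = -16629/313880230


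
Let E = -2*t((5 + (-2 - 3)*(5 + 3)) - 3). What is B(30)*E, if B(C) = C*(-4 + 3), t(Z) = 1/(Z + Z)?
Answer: -15/19 ≈ -0.78947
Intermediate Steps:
t(Z) = 1/(2*Z)
B(C) = -C (B(C) = C*(-1) = -C)
E = 1/38 (E = -1/((5 + (-2 - 3)*(5 + 3)) - 3) = -1/((5 - 5*8) - 3) = -1/((5 - 40) - 3) = -1/(-35 - 3) = -1/(-38) = -(-1)/38 = -2*(-1/76) = 1/38 ≈ 0.026316)
B(30)*E = -1*30*(1/38) = -30*1/38 = -15/19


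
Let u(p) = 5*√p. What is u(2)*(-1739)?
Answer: -8695*√2 ≈ -12297.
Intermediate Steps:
u(2)*(-1739) = (5*√2)*(-1739) = -8695*√2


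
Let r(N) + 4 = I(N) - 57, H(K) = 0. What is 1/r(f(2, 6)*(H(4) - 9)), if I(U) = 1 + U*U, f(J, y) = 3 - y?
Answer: 1/669 ≈ 0.0014948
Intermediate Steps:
I(U) = 1 + U**2
r(N) = -60 + N**2 (r(N) = -4 + ((1 + N**2) - 57) = -4 + (-56 + N**2) = -60 + N**2)
1/r(f(2, 6)*(H(4) - 9)) = 1/(-60 + ((3 - 1*6)*(0 - 9))**2) = 1/(-60 + ((3 - 6)*(-9))**2) = 1/(-60 + (-3*(-9))**2) = 1/(-60 + 27**2) = 1/(-60 + 729) = 1/669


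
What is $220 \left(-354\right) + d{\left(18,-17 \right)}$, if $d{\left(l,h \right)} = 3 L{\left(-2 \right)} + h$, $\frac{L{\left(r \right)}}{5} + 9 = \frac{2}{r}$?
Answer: $-78047$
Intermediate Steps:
$L{\left(r \right)} = -45 + \frac{10}{r}$ ($L{\left(r \right)} = -45 + 5 \frac{2}{r} = -45 + \frac{10}{r}$)
$d{\left(l,h \right)} = -150 + h$ ($d{\left(l,h \right)} = 3 \left(-45 + \frac{10}{-2}\right) + h = 3 \left(-45 + 10 \left(- \frac{1}{2}\right)\right) + h = 3 \left(-45 - 5\right) + h = 3 \left(-50\right) + h = -150 + h$)
$220 \left(-354\right) + d{\left(18,-17 \right)} = 220 \left(-354\right) - 167 = -77880 - 167 = -78047$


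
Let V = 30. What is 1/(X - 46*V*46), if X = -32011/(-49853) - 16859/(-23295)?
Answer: -1161325635/73719365141828 ≈ -1.5753e-5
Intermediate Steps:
X = 1586167972/1161325635 (X = -32011*(-1/49853) - 16859*(-1/23295) = 32011/49853 + 16859/23295 = 1586167972/1161325635 ≈ 1.3658)
1/(X - 46*V*46) = 1/(1586167972/1161325635 - 46*30*46) = 1/(1586167972/1161325635 - 1380*46) = 1/(1586167972/1161325635 - 63480) = 1/(-73719365141828/1161325635) = -1161325635/73719365141828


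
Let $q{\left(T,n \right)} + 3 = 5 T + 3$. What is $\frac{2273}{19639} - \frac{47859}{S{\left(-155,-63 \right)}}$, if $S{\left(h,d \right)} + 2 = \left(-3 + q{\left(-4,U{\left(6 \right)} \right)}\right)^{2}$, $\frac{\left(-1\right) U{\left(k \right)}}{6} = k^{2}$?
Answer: $- \frac{938705030}{10349753} \approx -90.698$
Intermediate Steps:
$U{\left(k \right)} = - 6 k^{2}$
$q{\left(T,n \right)} = 5 T$ ($q{\left(T,n \right)} = -3 + \left(5 T + 3\right) = -3 + \left(3 + 5 T\right) = 5 T$)
$S{\left(h,d \right)} = 527$ ($S{\left(h,d \right)} = -2 + \left(-3 + 5 \left(-4\right)\right)^{2} = -2 + \left(-3 - 20\right)^{2} = -2 + \left(-23\right)^{2} = -2 + 529 = 527$)
$\frac{2273}{19639} - \frac{47859}{S{\left(-155,-63 \right)}} = \frac{2273}{19639} - \frac{47859}{527} = - \frac{938705030}{10349753}$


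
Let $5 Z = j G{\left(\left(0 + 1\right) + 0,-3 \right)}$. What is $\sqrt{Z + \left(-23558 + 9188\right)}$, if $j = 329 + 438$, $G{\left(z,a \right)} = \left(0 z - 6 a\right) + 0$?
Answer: $\frac{2 i \sqrt{72555}}{5} \approx 107.74 i$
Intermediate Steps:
$G{\left(z,a \right)} = - 6 a$ ($G{\left(z,a \right)} = \left(0 - 6 a\right) + 0 = - 6 a + 0 = - 6 a$)
$j = 767$
$Z = \frac{13806}{5}$ ($Z = \frac{767 \left(\left(-6\right) \left(-3\right)\right)}{5} = \frac{767 \cdot 18}{5} = \frac{1}{5} \cdot 13806 = \frac{13806}{5} \approx 2761.2$)
$\sqrt{Z + \left(-23558 + 9188\right)} = \sqrt{\frac{13806}{5} + \left(-23558 + 9188\right)} = \sqrt{\frac{13806}{5} - 14370} = \sqrt{- \frac{58044}{5}} = \frac{2 i \sqrt{72555}}{5}$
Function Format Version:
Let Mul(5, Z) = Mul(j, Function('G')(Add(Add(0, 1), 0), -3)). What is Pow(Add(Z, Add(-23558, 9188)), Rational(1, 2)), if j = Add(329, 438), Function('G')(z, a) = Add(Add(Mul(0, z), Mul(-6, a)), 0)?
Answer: Mul(Rational(2, 5), I, Pow(72555, Rational(1, 2))) ≈ Mul(107.74, I)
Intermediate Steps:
Function('G')(z, a) = Mul(-6, a) (Function('G')(z, a) = Add(Add(0, Mul(-6, a)), 0) = Add(Mul(-6, a), 0) = Mul(-6, a))
j = 767
Z = Rational(13806, 5) (Z = Mul(Rational(1, 5), Mul(767, Mul(-6, -3))) = Mul(Rational(1, 5), Mul(767, 18)) = Mul(Rational(1, 5), 13806) = Rational(13806, 5) ≈ 2761.2)
Pow(Add(Z, Add(-23558, 9188)), Rational(1, 2)) = Pow(Add(Rational(13806, 5), Add(-23558, 9188)), Rational(1, 2)) = Pow(Add(Rational(13806, 5), -14370), Rational(1, 2)) = Pow(Rational(-58044, 5), Rational(1, 2)) = Mul(Rational(2, 5), I, Pow(72555, Rational(1, 2)))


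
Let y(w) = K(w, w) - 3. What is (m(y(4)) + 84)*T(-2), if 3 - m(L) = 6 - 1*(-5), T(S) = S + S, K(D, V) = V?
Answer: -304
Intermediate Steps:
T(S) = 2*S
y(w) = -3 + w (y(w) = w - 3 = -3 + w)
m(L) = -8 (m(L) = 3 - (6 - 1*(-5)) = 3 - (6 + 5) = 3 - 1*11 = 3 - 11 = -8)
(m(y(4)) + 84)*T(-2) = (-8 + 84)*(2*(-2)) = 76*(-4) = -304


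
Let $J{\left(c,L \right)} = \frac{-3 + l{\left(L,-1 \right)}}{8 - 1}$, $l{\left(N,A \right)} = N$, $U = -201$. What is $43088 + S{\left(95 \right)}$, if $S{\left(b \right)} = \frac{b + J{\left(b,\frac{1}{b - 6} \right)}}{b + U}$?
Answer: $\frac{406483775}{9434} \approx 43087.0$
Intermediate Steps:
$J{\left(c,L \right)} = - \frac{3}{7} + \frac{L}{7}$ ($J{\left(c,L \right)} = \frac{-3 + L}{8 - 1} = \frac{-3 + L}{7} = \left(-3 + L\right) \frac{1}{7} = - \frac{3}{7} + \frac{L}{7}$)
$S{\left(b \right)} = \frac{- \frac{3}{7} + b + \frac{1}{7 \left(-6 + b\right)}}{-201 + b}$ ($S{\left(b \right)} = \frac{b - \left(\frac{3}{7} - \frac{1}{7 \left(b - 6\right)}\right)}{b - 201} = \frac{b - \left(\frac{3}{7} - \frac{1}{7 \left(-6 + b\right)}\right)}{-201 + b} = \frac{- \frac{3}{7} + b + \frac{1}{7 \left(-6 + b\right)}}{-201 + b}$)
$43088 + S{\left(95 \right)} = 43088 + \frac{1 + \left(-6 + 95\right) \left(-3 + 7 \cdot 95\right)}{7 \left(-201 + 95\right) \left(-6 + 95\right)} = 43088 + \frac{1 + 89 \left(-3 + 665\right)}{7 \left(-106\right) 89} = 43088 + \frac{1}{7} \left(- \frac{1}{106}\right) \frac{1}{89} \left(1 + 89 \cdot 662\right) = 43088 + \frac{1}{7} \left(- \frac{1}{106}\right) \frac{1}{89} \left(1 + 58918\right) = 43088 + \frac{1}{7} \left(- \frac{1}{106}\right) \frac{1}{89} \cdot 58919 = 43088 - \frac{8417}{9434} = \frac{406483775}{9434}$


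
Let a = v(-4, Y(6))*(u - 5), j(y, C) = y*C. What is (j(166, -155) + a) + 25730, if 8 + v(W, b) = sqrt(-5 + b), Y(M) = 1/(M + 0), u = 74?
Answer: -552 + 23*I*sqrt(174)/2 ≈ -552.0 + 151.7*I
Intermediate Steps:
j(y, C) = C*y
Y(M) = 1/M
v(W, b) = -8 + sqrt(-5 + b)
a = -552 + 23*I*sqrt(174)/2 (a = (-8 + sqrt(-5 + 1/6))*(74 - 5) = (-8 + sqrt(-5 + 1/6))*69 = (-8 + sqrt(-29/6))*69 = (-8 + I*sqrt(174)/6)*69 = -552 + 23*I*sqrt(174)/2 ≈ -552.0 + 151.7*I)
(j(166, -155) + a) + 25730 = (-155*166 + (-552 + 23*I*sqrt(174)/2)) + 25730 = (-25730 + (-552 + 23*I*sqrt(174)/2)) + 25730 = (-26282 + 23*I*sqrt(174)/2) + 25730 = -552 + 23*I*sqrt(174)/2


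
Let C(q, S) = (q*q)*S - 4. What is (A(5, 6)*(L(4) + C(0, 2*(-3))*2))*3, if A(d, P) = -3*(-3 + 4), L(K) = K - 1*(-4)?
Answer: 0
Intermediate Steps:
C(q, S) = -4 + S*q² (C(q, S) = q²*S - 4 = S*q² - 4 = -4 + S*q²)
L(K) = 4 + K (L(K) = K + 4 = 4 + K)
A(d, P) = -3 (A(d, P) = -3*1 = -3)
(A(5, 6)*(L(4) + C(0, 2*(-3))*2))*3 = -3*((4 + 4) + (-4 + (2*(-3))*0²)*2)*3 = -3*(8 + (-4 - 6*0)*2)*3 = -3*(8 + (-4 + 0)*2)*3 = -3*(8 - 4*2)*3 = -3*(8 - 8)*3 = -3*0*3 = 0*3 = 0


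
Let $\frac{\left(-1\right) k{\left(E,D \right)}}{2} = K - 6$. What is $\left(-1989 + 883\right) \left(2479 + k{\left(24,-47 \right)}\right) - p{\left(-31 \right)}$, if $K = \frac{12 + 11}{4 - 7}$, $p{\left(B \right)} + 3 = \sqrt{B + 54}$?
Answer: $- \frac{8316005}{3} - \sqrt{23} \approx -2.772 \cdot 10^{6}$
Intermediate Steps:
$p{\left(B \right)} = -3 + \sqrt{54 + B}$ ($p{\left(B \right)} = -3 + \sqrt{B + 54} = -3 + \sqrt{54 + B}$)
$K = - \frac{23}{3}$ ($K = \frac{23}{-3} = 23 \left(- \frac{1}{3}\right) = - \frac{23}{3} \approx -7.6667$)
$k{\left(E,D \right)} = \frac{82}{3}$ ($k{\left(E,D \right)} = - 2 \left(- \frac{23}{3} - 6\right) = \left(-2\right) \left(- \frac{41}{3}\right) = \frac{82}{3}$)
$\left(-1989 + 883\right) \left(2479 + k{\left(24,-47 \right)}\right) - p{\left(-31 \right)} = \left(-1989 + 883\right) \left(2479 + \frac{82}{3}\right) - \left(-3 + \sqrt{54 - 31}\right) = \left(-1106\right) \frac{7519}{3} - \left(-3 + \sqrt{23}\right) = - \frac{8316014}{3} + \left(3 - \sqrt{23}\right) = - \frac{8316005}{3} - \sqrt{23}$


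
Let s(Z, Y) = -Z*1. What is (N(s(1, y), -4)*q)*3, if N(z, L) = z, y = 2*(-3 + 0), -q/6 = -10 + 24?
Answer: 252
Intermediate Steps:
q = -84 (q = -6*(-10 + 24) = -6*14 = -84)
y = -6 (y = 2*(-3) = -6)
s(Z, Y) = -Z
(N(s(1, y), -4)*q)*3 = (-1*1*(-84))*3 = -1*(-84)*3 = 84*3 = 252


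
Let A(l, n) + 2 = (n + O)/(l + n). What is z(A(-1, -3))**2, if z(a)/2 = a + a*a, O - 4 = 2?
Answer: 5929/64 ≈ 92.641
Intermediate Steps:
O = 6 (O = 4 + 2 = 6)
A(l, n) = -2 + (6 + n)/(l + n) (A(l, n) = -2 + (n + 6)/(l + n) = -2 + (6 + n)/(l + n))
z(a) = 2*a + 2*a**2 (z(a) = 2*(a + a*a) = 2*(a + a**2) = 2*a + 2*a**2)
z(A(-1, -3))**2 = (2*((6 - 1*(-3) - 2*(-1))/(-1 - 3))*(1 + (6 - 1*(-3) - 2*(-1))/(-1 - 3)))**2 = (2*((6 + 3 + 2)/(-4))*(1 + (6 + 3 + 2)/(-4)))**2 = (2*(-1/4*11)*(1 - 1/4*11))**2 = (2*(-11/4)*(1 - 11/4))**2 = (2*(-11/4)*(-7/4))**2 = (77/8)**2 = 5929/64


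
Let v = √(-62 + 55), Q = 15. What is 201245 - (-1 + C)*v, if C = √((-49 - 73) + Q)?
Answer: 201245 + √749 + I*√7 ≈ 2.0127e+5 + 2.6458*I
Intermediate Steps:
v = I*√7 (v = √(-7) = I*√7 ≈ 2.6458*I)
C = I*√107 (C = √((-49 - 73) + 15) = √(-122 + 15) = √(-107) = I*√107 ≈ 10.344*I)
201245 - (-1 + C)*v = 201245 - (-1 + I*√107)*I*√7 = 201245 - I*√7*(-1 + I*√107)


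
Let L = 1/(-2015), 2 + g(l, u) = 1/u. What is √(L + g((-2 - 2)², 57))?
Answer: 14*I*√133461510/114855 ≈ 1.4082*I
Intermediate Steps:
g(l, u) = -2 + 1/u
L = -1/2015 ≈ -0.00049628
√(L + g((-2 - 2)², 57)) = √(-1/2015 + (-2 + 1/57)) = √(-1/2015 - 113/57) = √(-227752/114855) = 14*I*√133461510/114855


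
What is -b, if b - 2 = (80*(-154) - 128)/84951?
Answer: -157454/84951 ≈ -1.8535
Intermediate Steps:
b = 157454/84951 (b = 2 + (80*(-154) - 128)/84951 = 2 + (-12320 - 128)*(1/84951) = 2 - 12448*1/84951 = 2 - 12448/84951 = 157454/84951 ≈ 1.8535)
-b = -1*157454/84951 = -157454/84951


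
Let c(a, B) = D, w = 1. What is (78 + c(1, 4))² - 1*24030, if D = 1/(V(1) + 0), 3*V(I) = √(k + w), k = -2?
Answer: -17955 - 468*I ≈ -17955.0 - 468.0*I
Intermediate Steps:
V(I) = I/3 (V(I) = √(-2 + 1)/3 = √(-1)/3 = I/3)
D = -3*I (D = 1/(I/3 + 0) = 1/(I/3) = -3*I ≈ -3.0*I)
c(a, B) = -3*I
(78 + c(1, 4))² - 1*24030 = (78 - 3*I)² - 1*24030 = (78 - 3*I)² - 24030 = -24030 + (78 - 3*I)²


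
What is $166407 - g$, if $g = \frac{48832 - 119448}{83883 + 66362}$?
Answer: $\frac{25001890331}{150245} \approx 1.6641 \cdot 10^{5}$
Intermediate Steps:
$g = - \frac{70616}{150245} \approx -0.47001$
$166407 - g = 166407 - - \frac{70616}{150245} = 166407 + \frac{70616}{150245} = \frac{25001890331}{150245}$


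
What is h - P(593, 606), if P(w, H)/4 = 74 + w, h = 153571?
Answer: 150903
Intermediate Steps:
P(w, H) = 296 + 4*w (P(w, H) = 4*(74 + w) = 296 + 4*w)
h - P(593, 606) = 153571 - (296 + 4*593) = 153571 - (296 + 2372) = 153571 - 1*2668 = 153571 - 2668 = 150903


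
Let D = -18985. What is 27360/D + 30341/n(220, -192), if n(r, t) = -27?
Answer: -115352521/102519 ≈ -1125.2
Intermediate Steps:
27360/D + 30341/n(220, -192) = 27360/(-18985) + 30341/(-27) = 27360*(-1/18985) + 30341*(-1/27) = -5472/3797 - 30341/27 = -115352521/102519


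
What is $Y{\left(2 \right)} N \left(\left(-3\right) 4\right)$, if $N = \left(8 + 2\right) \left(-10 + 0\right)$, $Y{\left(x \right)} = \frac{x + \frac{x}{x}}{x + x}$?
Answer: $900$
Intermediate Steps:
$Y{\left(x \right)} = \frac{1 + x}{2 x}$ ($Y{\left(x \right)} = \frac{x + 1}{2 x} = \left(1 + x\right) \frac{1}{2 x} = \frac{1 + x}{2 x}$)
$N = -100$ ($N = 10 \left(-10\right) = -100$)
$Y{\left(2 \right)} N \left(\left(-3\right) 4\right) = \frac{1 + 2}{2 \cdot 2} \left(-100\right) \left(\left(-3\right) 4\right) = \frac{1}{2} \cdot \frac{1}{2} \cdot 3 \left(-100\right) \left(-12\right) = \frac{3}{4} \left(-100\right) \left(-12\right) = \left(-75\right) \left(-12\right) = 900$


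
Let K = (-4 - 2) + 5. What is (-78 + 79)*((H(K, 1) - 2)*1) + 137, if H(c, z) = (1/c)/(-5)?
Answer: 676/5 ≈ 135.20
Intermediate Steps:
K = -1 (K = -6 + 5 = -1)
H(c, z) = -1/(5*c) (H(c, z) = -1/5/c = -1/(5*c))
(-78 + 79)*((H(K, 1) - 2)*1) + 137 = (-78 + 79)*((-1/5/(-1) - 2)*1) + 137 = 1*((-1/5*(-1) - 2)*1) + 137 = 1*((1/5 - 2)*1) + 137 = 1*(-9/5*1) + 137 = 1*(-9/5) + 137 = -9/5 + 137 = 676/5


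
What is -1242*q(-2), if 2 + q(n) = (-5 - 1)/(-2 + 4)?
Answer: 6210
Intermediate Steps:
q(n) = -5 (q(n) = -2 + (-5 - 1)/(-2 + 4) = -2 - 6/2 = -2 - 6*½ = -2 - 3 = -5)
-1242*q(-2) = -1242*(-5) = 6210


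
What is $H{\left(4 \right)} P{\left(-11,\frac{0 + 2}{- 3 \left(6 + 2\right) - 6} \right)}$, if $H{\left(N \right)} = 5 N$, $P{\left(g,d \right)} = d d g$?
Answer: $- \frac{44}{45} \approx -0.97778$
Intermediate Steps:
$P{\left(g,d \right)} = g d^{2}$ ($P{\left(g,d \right)} = d^{2} g = g d^{2}$)
$H{\left(4 \right)} P{\left(-11,\frac{0 + 2}{- 3 \left(6 + 2\right) - 6} \right)} = 5 \cdot 4 \left(- 11 \left(\frac{0 + 2}{- 3 \left(6 + 2\right) - 6}\right)^{2}\right) = 20 \left(- 11 \left(\frac{2}{\left(-3\right) 8 - 6}\right)^{2}\right) = 20 \left(- 11 \left(\frac{2}{-24 - 6}\right)^{2}\right) = 20 \left(- 11 \left(\frac{2}{-30}\right)^{2}\right) = 20 \left(- 11 \left(2 \left(- \frac{1}{30}\right)\right)^{2}\right) = 20 \left(- 11 \left(- \frac{1}{15}\right)^{2}\right) = 20 \left(\left(-11\right) \frac{1}{225}\right) = 20 \left(- \frac{11}{225}\right) = - \frac{44}{45}$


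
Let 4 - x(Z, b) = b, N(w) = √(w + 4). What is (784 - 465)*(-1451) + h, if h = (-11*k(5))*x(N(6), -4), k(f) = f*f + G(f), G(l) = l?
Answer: -465509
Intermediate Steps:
N(w) = √(4 + w)
k(f) = f + f² (k(f) = f*f + f = f² + f = f + f²)
x(Z, b) = 4 - b
h = -2640 (h = (-55*(1 + 5))*(4 - 1*(-4)) = (-55*6)*(4 + 4) = -11*30*8 = -330*8 = -2640)
(784 - 465)*(-1451) + h = (784 - 465)*(-1451) - 2640 = 319*(-1451) - 2640 = -462869 - 2640 = -465509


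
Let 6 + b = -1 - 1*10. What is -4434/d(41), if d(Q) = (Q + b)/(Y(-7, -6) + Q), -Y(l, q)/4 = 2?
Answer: -24387/4 ≈ -6096.8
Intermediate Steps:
b = -17 (b = -6 + (-1 - 1*10) = -6 + (-1 - 10) = -6 - 11 = -17)
Y(l, q) = -8 (Y(l, q) = -4*2 = -8)
d(Q) = (-17 + Q)/(-8 + Q) (d(Q) = (Q - 17)/(-8 + Q) = (-17 + Q)/(-8 + Q))
-4434/d(41) = -4434*(-8 + 41)/(-17 + 41) = -4434/(24/33) = -4434/((1/33)*24) = -4434/8/11 = -4434*11/8 = -24387/4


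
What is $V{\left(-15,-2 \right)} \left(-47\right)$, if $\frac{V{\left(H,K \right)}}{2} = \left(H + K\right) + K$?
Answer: $1786$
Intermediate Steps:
$V{\left(H,K \right)} = 2 H + 4 K$ ($V{\left(H,K \right)} = 2 \left(\left(H + K\right) + K\right) = 2 \left(H + 2 K\right) = 2 H + 4 K$)
$V{\left(-15,-2 \right)} \left(-47\right) = \left(2 \left(-15\right) + 4 \left(-2\right)\right) \left(-47\right) = \left(-30 - 8\right) \left(-47\right) = \left(-38\right) \left(-47\right) = 1786$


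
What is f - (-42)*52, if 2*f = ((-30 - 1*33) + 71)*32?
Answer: 2312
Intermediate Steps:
f = 128 (f = (((-30 - 1*33) + 71)*32)/2 = (((-30 - 33) + 71)*32)/2 = ((-63 + 71)*32)/2 = (8*32)/2 = (½)*256 = 128)
f - (-42)*52 = 128 - (-42)*52 = 128 - 1*(-2184) = 128 + 2184 = 2312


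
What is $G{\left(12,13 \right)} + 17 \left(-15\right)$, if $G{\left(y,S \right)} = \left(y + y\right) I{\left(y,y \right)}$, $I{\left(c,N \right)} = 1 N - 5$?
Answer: $-87$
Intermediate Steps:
$I{\left(c,N \right)} = -5 + N$ ($I{\left(c,N \right)} = N - 5 = -5 + N$)
$G{\left(y,S \right)} = 2 y \left(-5 + y\right)$ ($G{\left(y,S \right)} = \left(y + y\right) \left(-5 + y\right) = 2 y \left(-5 + y\right)$)
$G{\left(12,13 \right)} + 17 \left(-15\right) = 2 \cdot 12 \left(-5 + 12\right) + 17 \left(-15\right) = 2 \cdot 12 \cdot 7 - 255 = 168 - 255 = -87$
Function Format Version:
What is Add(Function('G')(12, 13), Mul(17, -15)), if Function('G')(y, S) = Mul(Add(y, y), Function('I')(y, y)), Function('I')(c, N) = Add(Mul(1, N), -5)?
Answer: -87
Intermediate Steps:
Function('I')(c, N) = Add(-5, N) (Function('I')(c, N) = Add(N, -5) = Add(-5, N))
Function('G')(y, S) = Mul(2, y, Add(-5, y)) (Function('G')(y, S) = Mul(Add(y, y), Add(-5, y)) = Mul(Mul(2, y), Add(-5, y)) = Mul(2, y, Add(-5, y)))
Add(Function('G')(12, 13), Mul(17, -15)) = Add(Mul(2, 12, Add(-5, 12)), Mul(17, -15)) = Add(Mul(2, 12, 7), -255) = Add(168, -255) = -87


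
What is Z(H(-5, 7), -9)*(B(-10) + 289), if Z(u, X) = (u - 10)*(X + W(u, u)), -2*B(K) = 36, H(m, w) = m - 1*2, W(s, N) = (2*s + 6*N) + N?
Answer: 331704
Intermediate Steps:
W(s, N) = 2*s + 7*N
H(m, w) = -2 + m (H(m, w) = m - 2 = -2 + m)
B(K) = -18 (B(K) = -1/2*36 = -18)
Z(u, X) = (-10 + u)*(X + 9*u) (Z(u, X) = (u - 10)*(X + (2*u + 7*u)) = (-10 + u)*(X + 9*u))
Z(H(-5, 7), -9)*(B(-10) + 289) = (-90*(-2 - 5) - 10*(-9) + 9*(-2 - 5)**2 - 9*(-2 - 5))*(-18 + 289) = (-90*(-7) + 90 + 9*(-7)**2 - 9*(-7))*271 = (630 + 90 + 9*49 + 63)*271 = (630 + 90 + 441 + 63)*271 = 1224*271 = 331704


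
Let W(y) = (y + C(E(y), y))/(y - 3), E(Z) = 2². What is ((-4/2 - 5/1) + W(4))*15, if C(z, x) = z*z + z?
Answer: 255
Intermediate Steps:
E(Z) = 4
C(z, x) = z + z² (C(z, x) = z² + z = z + z²)
W(y) = (20 + y)/(-3 + y) (W(y) = (y + 4*(1 + 4))/(y - 3) = (y + 4*5)/(-3 + y) = (y + 20)/(-3 + y) = (20 + y)/(-3 + y))
((-4/2 - 5/1) + W(4))*15 = ((-4/2 - 5/1) + (20 + 4)/(-3 + 4))*15 = ((-4*½ - 5*1) + 24/1)*15 = ((-2 - 5) + 1*24)*15 = (-7 + 24)*15 = 17*15 = 255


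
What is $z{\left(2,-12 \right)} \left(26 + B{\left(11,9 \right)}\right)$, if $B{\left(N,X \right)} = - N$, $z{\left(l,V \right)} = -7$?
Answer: $-105$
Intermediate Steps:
$z{\left(2,-12 \right)} \left(26 + B{\left(11,9 \right)}\right) = - 7 \left(26 - 11\right) = \left(-7\right) 15 = -105$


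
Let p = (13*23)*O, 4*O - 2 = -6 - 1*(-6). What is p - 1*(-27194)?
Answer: 54687/2 ≈ 27344.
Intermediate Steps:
O = 1/2 (O = 1/2 + (-6 - 1*(-6))/4 = 1/2 + (-6 + 6)/4 = 1/2 + (1/4)*0 = 1/2 + 0 = 1/2 ≈ 0.50000)
p = 299/2 (p = (13*23)*(1/2) = 299*(1/2) = 299/2 ≈ 149.50)
p - 1*(-27194) = 299/2 - 1*(-27194) = 299/2 + 27194 = 54687/2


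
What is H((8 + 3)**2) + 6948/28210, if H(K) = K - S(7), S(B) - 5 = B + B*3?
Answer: 1244714/14105 ≈ 88.246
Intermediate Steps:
S(B) = 5 + 4*B (S(B) = 5 + (B + B*3) = 5 + (B + 3*B) = 5 + 4*B)
H(K) = -33 + K (H(K) = K - (5 + 4*7) = K - (5 + 28) = K - 1*33 = K - 33 = -33 + K)
H((8 + 3)**2) + 6948/28210 = (-33 + (8 + 3)**2) + 6948/28210 = (-33 + 11**2) + 6948*(1/28210) = (-33 + 121) + 3474/14105 = 88 + 3474/14105 = 1244714/14105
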